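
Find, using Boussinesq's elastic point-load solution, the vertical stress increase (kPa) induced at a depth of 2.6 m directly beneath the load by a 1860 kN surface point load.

Δσ_z ≈ 131 kPa

Boussinesq vertical stress below a point load on an elastic half-space:
Δσ_z = 3P/(2πz²) · [1 + (r/z)²]^(−5/2)
r/z = 0/2.6 = 0; [1+(r/z)²]^(−5/2) = 1.
Δσ_z = 3×1860/(2π×2.6²) × 1 = 131.37 × 1 = 131.4 kPa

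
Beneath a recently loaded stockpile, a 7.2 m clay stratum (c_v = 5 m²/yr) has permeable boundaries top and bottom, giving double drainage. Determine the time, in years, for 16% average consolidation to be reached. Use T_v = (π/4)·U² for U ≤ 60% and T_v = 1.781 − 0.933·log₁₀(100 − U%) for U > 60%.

t ≈ 0.0521 years

Drainage path length: H_d = H/2 = 3.6 m (double drainage).
U ≤ 60%: T_v = (π/4)·U² = (π/4)×0.16² = 0.020106.
t = T_v·H_d²/c_v = 0.020106×3.6²/5 = 0.05211 years.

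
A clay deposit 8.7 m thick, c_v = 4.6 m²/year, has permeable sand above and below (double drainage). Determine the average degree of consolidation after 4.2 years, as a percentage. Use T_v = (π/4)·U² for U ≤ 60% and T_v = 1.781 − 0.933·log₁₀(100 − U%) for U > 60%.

U ≈ 93.5 %

Drainage path length: H_d = H/2 = 4.35 m (double drainage).
T_v = c_v·t/H_d² = 4.6×4.2/4.35² = 1.021.
T_v = 1.021 corresponds to the U > 60% branch:
U = 1 − 10^((1.781 − T_v)/0.933)/100 = 0.9348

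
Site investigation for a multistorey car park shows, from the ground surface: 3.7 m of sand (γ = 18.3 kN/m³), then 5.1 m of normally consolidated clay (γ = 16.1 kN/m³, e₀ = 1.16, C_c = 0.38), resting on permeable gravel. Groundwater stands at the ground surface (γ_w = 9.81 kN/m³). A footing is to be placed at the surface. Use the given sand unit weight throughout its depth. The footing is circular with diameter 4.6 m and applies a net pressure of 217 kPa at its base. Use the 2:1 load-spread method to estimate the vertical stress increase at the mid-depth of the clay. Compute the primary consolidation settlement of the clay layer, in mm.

Mid-depth of clay below the ground surface: z = 3.7 + 5.1/2 = 6.25 m.
Total vertical stress at mid-clay: σ_v = 18.3×3.7 + 16.1×2.55 = 108.77 kPa.
Pore pressure: u = 9.81×(6.25 − 0) = 61.312 kPa.
Initial effective stress: σ'_0 = σ_v − u = 108.77 − 61.312 = 47.458 kPa.
Stress increase at mid-clay by the 2:1 spreading method:
Δσ ≈ qD²/(D+z)² = 217×4.6²/(4.6+6.25)² = 39.005 kPa
Final effective stress: σ'_f = σ'_0 + Δσ = 47.458 + 39.005 = 86.463 kPa.
Normally consolidated clay, so the full stress increment lies on the virgin compression line:
S_c = C_c·H/(1+e₀)·log₁₀(σ'_f/σ'_0) = 0.38×5.1/(1+1.16)×log₁₀(86.463/47.458)
    = 0.89722 × 0.26052 = 0.2337 m

S_c ≈ 234 mm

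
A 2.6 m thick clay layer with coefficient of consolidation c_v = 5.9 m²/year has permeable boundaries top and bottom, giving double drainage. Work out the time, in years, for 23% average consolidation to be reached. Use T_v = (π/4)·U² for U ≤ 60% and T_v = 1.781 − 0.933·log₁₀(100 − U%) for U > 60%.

Drainage path length: H_d = H/2 = 1.3 m (double drainage).
U ≤ 60%: T_v = (π/4)·U² = (π/4)×0.23² = 0.041548.
t = T_v·H_d²/c_v = 0.041548×1.3²/5.9 = 0.0119 years.

t ≈ 0.0119 years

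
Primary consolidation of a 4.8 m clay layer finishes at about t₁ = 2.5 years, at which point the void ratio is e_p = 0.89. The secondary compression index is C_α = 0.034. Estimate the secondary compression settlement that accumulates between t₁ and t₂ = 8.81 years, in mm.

S_s ≈ 47.2 mm

Secondary compression: S_s = C_α·H/(1+e_p)·log₁₀(t₂/t₁)
S_s = 0.034×4.8/(1+0.89)×log₁₀(8.81/2.5)
    = 0.08635 × 0.547 = 0.04724 m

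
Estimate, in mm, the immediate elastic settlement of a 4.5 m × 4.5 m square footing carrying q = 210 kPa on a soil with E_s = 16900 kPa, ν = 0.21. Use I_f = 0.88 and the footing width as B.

Immediate (elastic) settlement: S_e = q·B·(1−ν²)/E_s · I_f.
S_e = 210 × 4.5 × (1 − 0.21²) / 16900 × 0.88
    = 210 × 4.5 × 0.9559 / 16900 × 0.88
    = 0.04704 m = 47.04 mm

S_e ≈ 47 mm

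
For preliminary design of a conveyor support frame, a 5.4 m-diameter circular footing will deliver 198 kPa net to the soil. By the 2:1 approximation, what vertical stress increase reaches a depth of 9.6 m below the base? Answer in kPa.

Δσ_z ≈ 25.7 kPa

By the 2:1 method the load spreads at 1 horizontal : 2 vertical, so at depth z the loaded area has grown by z in each plan dimension:
Δσ ≈ qD²/(D+z)² = 198×5.4²/(5.4+9.6)² = 25.661 kPa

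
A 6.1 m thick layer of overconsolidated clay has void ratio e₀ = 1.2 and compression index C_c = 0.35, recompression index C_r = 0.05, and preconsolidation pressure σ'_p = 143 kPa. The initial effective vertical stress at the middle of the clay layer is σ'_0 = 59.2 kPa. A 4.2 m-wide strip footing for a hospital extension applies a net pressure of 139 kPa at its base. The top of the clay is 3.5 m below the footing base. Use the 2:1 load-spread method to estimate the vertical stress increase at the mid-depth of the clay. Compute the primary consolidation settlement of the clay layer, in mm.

Mid-depth of clay below the footing base: z = 3.5 + 6.1/2 = 6.55 m.
Stress increase at mid-clay by the 2:1 spreading method:
Δσ = qB/(B+z) = 139×4.2/(4.2+6.55) = 54.307 kPa
Final effective stress: σ'_f = 59.2 + 54.307 = 113.51 kPa.
σ'_f = 113.51 ≤ σ'_p = 143 kPa, so the clay remains overconsolidated and only the recompression index applies:
S_c = C_r·H/(1+e₀)·log₁₀(σ'_f/σ'_0) = 0.05×6.1/2.2×log₁₀(113.51/59.2)
    = 0.13864 × 0.28271 = 0.03919 m

S_c ≈ 39.2 mm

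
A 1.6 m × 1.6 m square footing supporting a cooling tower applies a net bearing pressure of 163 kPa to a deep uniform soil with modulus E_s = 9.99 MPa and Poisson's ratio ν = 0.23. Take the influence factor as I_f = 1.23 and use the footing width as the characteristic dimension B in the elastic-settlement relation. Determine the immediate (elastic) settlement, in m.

Immediate (elastic) settlement: S_e = q·B·(1−ν²)/E_s · I_f.
E_s = 9.99 MPa = 9990 kPa.
S_e = 163 × 1.6 × (1 − 0.23²) / 9990 × 1.23
    = 163 × 1.6 × 0.9471 / 9990 × 1.23
    = 0.03041 m

S_e ≈ 0.0304 m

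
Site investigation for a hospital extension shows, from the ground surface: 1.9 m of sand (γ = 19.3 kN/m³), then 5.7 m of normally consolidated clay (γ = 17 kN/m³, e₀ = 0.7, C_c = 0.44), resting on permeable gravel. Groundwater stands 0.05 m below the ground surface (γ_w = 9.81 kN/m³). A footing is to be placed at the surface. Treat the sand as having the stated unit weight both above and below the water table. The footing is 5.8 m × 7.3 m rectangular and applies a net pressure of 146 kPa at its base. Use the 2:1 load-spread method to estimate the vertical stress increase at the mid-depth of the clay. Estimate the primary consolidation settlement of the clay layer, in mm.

Mid-depth of clay below the ground surface: z = 1.9 + 5.7/2 = 4.75 m.
Total vertical stress at mid-clay: σ_v = 19.3×1.9 + 17×2.85 = 85.12 kPa.
Pore pressure: u = 9.81×(4.75 − 0.05) = 46.107 kPa.
Initial effective stress: σ'_0 = σ_v − u = 85.12 − 46.107 = 39.013 kPa.
Stress increase at mid-clay by the 2:1 spreading method:
Δσ = qBL/((B+z)(L+z)) = 146×5.8×7.3/((5.8+4.75)(7.3+4.75)) = 48.626 kPa
Final effective stress: σ'_f = σ'_0 + Δσ = 39.013 + 48.626 = 87.639 kPa.
Normally consolidated clay, so the full stress increment lies on the virgin compression line:
S_c = C_c·H/(1+e₀)·log₁₀(σ'_f/σ'_0) = 0.44×5.7/(1+0.7)×log₁₀(87.639/39.013)
    = 1.4753 × 0.35149 = 0.5186 m

S_c ≈ 519 mm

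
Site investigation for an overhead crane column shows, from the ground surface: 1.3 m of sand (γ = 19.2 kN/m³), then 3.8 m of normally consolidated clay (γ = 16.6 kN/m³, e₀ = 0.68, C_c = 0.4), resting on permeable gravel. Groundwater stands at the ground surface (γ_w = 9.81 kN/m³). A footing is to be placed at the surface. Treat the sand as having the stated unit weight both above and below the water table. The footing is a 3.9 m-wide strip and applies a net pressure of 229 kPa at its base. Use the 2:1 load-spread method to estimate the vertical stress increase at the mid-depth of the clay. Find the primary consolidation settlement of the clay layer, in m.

S_c ≈ 0.705 m

Mid-depth of clay below the ground surface: z = 1.3 + 3.8/2 = 3.2 m.
Total vertical stress at mid-clay: σ_v = 19.2×1.3 + 16.6×1.9 = 56.5 kPa.
Pore pressure: u = 9.81×(3.2 − 0) = 31.392 kPa.
Initial effective stress: σ'_0 = σ_v − u = 56.5 − 31.392 = 25.108 kPa.
Stress increase at mid-clay by the 2:1 spreading method:
Δσ = qB/(B+z) = 229×3.9/(3.9+3.2) = 125.79 kPa
Final effective stress: σ'_f = σ'_0 + Δσ = 25.108 + 125.79 = 150.9 kPa.
Normally consolidated clay, so the full stress increment lies on the virgin compression line:
S_c = C_c·H/(1+e₀)·log₁₀(σ'_f/σ'_0) = 0.4×3.8/(1+0.68)×log₁₀(150.9/25.108)
    = 0.90476 × 0.77888 = 0.7047 m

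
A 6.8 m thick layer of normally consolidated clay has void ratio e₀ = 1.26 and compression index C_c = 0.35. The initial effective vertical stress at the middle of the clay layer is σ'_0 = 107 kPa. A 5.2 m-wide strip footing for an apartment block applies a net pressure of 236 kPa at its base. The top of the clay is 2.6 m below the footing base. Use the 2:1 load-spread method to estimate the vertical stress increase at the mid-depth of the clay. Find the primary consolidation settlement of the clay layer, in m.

Mid-depth of clay below the footing base: z = 2.6 + 6.8/2 = 6 m.
Stress increase at mid-clay by the 2:1 spreading method:
Δσ = qB/(B+z) = 236×5.2/(5.2+6) = 109.57 kPa
Final effective stress: σ'_f = σ'_0 + Δσ = 107 + 109.57 = 216.57 kPa.
Normally consolidated clay, so the full stress increment lies on the virgin compression line:
S_c = C_c·H/(1+e₀)·log₁₀(σ'_f/σ'_0) = 0.35×6.8/(1+1.26)×log₁₀(216.57/107)
    = 1.0531 × 0.30621 = 0.3225 m

S_c ≈ 0.322 m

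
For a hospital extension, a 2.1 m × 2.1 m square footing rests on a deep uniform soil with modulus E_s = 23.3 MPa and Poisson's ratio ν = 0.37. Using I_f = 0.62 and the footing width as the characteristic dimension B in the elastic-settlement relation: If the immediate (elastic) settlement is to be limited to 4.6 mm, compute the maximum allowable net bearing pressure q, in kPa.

E_s = 23.3 MPa = 23300 kPa.
S_e = q·B·(1−ν²)/E_s · I_f  ⇒  q = S_e·E_s / (B·(1−ν²)·I_f).
q = 0.0046 × 23300 / (2.1 × 0.8631 × 0.62) = 95.38 kPa

q ≈ 95.4 kPa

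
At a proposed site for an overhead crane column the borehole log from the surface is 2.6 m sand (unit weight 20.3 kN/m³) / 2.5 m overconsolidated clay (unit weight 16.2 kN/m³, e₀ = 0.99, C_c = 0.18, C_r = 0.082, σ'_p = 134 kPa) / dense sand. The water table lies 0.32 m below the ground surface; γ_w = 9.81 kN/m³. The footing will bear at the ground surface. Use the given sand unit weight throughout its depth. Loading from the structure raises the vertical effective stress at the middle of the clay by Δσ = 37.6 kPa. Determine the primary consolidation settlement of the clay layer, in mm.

S_c ≈ 30.5 mm

Mid-depth of clay below the ground surface: z = 2.6 + 2.5/2 = 3.85 m.
Total vertical stress at mid-clay: σ_v = 20.3×2.6 + 16.2×1.25 = 73.03 kPa.
Pore pressure: u = 9.81×(3.85 − 0.32) = 34.629 kPa.
Initial effective stress: σ'_0 = σ_v − u = 73.03 − 34.629 = 38.401 kPa.
Final effective stress: σ'_f = 38.401 + 37.6 = 76.001 kPa.
σ'_f = 76.001 ≤ σ'_p = 134 kPa, so the clay remains overconsolidated and only the recompression index applies:
S_c = C_r·H/(1+e₀)·log₁₀(σ'_f/σ'_0) = 0.082×2.5/1.99×log₁₀(76.001/38.401)
    = 0.10302 × 0.29648 = 0.03054 m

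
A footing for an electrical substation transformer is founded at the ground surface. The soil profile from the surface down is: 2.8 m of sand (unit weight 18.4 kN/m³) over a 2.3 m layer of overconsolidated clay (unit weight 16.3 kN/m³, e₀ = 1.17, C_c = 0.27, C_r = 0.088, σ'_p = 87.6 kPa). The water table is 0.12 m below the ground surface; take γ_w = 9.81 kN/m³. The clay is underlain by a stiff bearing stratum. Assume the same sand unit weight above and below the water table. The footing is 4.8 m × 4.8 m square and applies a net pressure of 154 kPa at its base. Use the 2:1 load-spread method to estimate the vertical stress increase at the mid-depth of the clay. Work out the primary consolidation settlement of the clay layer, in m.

Mid-depth of clay below the ground surface: z = 2.8 + 2.3/2 = 3.95 m.
Total vertical stress at mid-clay: σ_v = 18.4×2.8 + 16.3×1.15 = 70.265 kPa.
Pore pressure: u = 9.81×(3.95 − 0.12) = 37.572 kPa.
Initial effective stress: σ'_0 = σ_v − u = 70.265 − 37.572 = 32.693 kPa.
Stress increase at mid-clay by the 2:1 spreading method:
Δσ = qBL/((B+z)(L+z)) = 154×4.8×4.8/((4.8+3.95)(4.8+3.95)) = 46.343 kPa
Final effective stress: σ'_f = 32.693 + 46.343 = 79.036 kPa.
σ'_f = 79.036 ≤ σ'_p = 87.6 kPa, so the clay remains overconsolidated and only the recompression index applies:
S_c = C_r·H/(1+e₀)·log₁₀(σ'_f/σ'_0) = 0.088×2.3/2.17×log₁₀(79.036/32.693)
    = 0.093271 × 0.38337 = 0.03576 m

S_c ≈ 0.0358 m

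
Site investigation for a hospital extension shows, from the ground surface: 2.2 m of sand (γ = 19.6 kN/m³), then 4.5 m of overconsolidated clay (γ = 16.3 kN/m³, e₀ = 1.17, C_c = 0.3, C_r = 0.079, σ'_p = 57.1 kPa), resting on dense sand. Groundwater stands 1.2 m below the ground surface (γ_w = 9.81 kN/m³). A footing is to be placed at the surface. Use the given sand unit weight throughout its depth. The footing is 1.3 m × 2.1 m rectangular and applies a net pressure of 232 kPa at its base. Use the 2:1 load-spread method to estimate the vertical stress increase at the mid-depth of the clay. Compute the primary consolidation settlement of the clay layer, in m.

S_c ≈ 0.0464 m

Mid-depth of clay below the ground surface: z = 2.2 + 4.5/2 = 4.45 m.
Total vertical stress at mid-clay: σ_v = 19.6×2.2 + 16.3×2.25 = 79.795 kPa.
Pore pressure: u = 9.81×(4.45 − 1.2) = 31.883 kPa.
Initial effective stress: σ'_0 = σ_v − u = 79.795 − 31.883 = 47.912 kPa.
Stress increase at mid-clay by the 2:1 spreading method:
Δσ = qBL/((B+z)(L+z)) = 232×1.3×2.1/((1.3+4.45)(2.1+4.45)) = 16.817 kPa
Final effective stress: σ'_f = 47.912 + 16.817 = 64.729 kPa.
σ'_f = 64.729 > σ'_p = 57.1 kPa, so the stress path crosses the preconsolidation pressure — recompression up to σ'_p, then virgin compression beyond:
S_c = H/(1+e₀)·[C_r·log₁₀(σ'_p/σ'_0) + C_c·log₁₀(σ'_f/σ'_p)]
    = 4.5/2.17 × [0.079×log₁₀(57.1/47.912) + 0.3×log₁₀(64.729/57.1)]
    = 2.0737 × [0.0060192 + 0.016339] = 0.04636 m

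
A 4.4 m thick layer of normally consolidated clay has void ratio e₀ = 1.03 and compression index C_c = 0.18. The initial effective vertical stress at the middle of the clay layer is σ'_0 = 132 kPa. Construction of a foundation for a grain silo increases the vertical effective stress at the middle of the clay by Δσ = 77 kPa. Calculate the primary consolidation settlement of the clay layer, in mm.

S_c ≈ 77.9 mm

Final effective stress: σ'_f = σ'_0 + Δσ = 132 + 77 = 209 kPa.
Normally consolidated clay, so the full stress increment lies on the virgin compression line:
S_c = C_c·H/(1+e₀)·log₁₀(σ'_f/σ'_0) = 0.18×4.4/(1+1.03)×log₁₀(209/132)
    = 0.39015 × 0.19957 = 0.07786 m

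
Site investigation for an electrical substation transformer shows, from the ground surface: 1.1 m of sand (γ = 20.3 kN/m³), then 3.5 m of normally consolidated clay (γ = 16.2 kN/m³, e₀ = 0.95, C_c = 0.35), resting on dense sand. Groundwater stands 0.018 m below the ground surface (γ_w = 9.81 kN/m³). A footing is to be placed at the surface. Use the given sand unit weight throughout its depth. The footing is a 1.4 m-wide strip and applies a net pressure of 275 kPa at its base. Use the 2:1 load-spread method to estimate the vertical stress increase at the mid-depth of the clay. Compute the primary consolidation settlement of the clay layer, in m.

S_c ≈ 0.437 m

Mid-depth of clay below the ground surface: z = 1.1 + 3.5/2 = 2.85 m.
Total vertical stress at mid-clay: σ_v = 20.3×1.1 + 16.2×1.75 = 50.68 kPa.
Pore pressure: u = 9.81×(2.85 − 0.018) = 27.782 kPa.
Initial effective stress: σ'_0 = σ_v − u = 50.68 − 27.782 = 22.898 kPa.
Stress increase at mid-clay by the 2:1 spreading method:
Δσ = qB/(B+z) = 275×1.4/(1.4+2.85) = 90.588 kPa
Final effective stress: σ'_f = σ'_0 + Δσ = 22.898 + 90.588 = 113.49 kPa.
Normally consolidated clay, so the full stress increment lies on the virgin compression line:
S_c = C_c·H/(1+e₀)·log₁₀(σ'_f/σ'_0) = 0.35×3.5/(1+0.95)×log₁₀(113.49/22.898)
    = 0.62821 × 0.69516 = 0.4367 m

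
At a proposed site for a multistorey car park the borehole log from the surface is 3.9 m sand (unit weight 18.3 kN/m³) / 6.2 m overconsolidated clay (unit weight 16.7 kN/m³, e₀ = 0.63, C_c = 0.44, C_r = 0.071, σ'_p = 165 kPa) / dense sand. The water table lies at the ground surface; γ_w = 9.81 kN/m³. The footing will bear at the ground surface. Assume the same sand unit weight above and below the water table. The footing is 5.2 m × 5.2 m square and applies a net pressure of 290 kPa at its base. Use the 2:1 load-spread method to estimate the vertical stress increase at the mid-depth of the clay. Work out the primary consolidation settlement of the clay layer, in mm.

S_c ≈ 79.4 mm

Mid-depth of clay below the ground surface: z = 3.9 + 6.2/2 = 7 m.
Total vertical stress at mid-clay: σ_v = 18.3×3.9 + 16.7×3.1 = 123.14 kPa.
Pore pressure: u = 9.81×(7 − 0) = 68.67 kPa.
Initial effective stress: σ'_0 = σ_v − u = 123.14 − 68.67 = 54.47 kPa.
Stress increase at mid-clay by the 2:1 spreading method:
Δσ = qBL/((B+z)(L+z)) = 290×5.2×5.2/((5.2+7)(5.2+7)) = 52.685 kPa
Final effective stress: σ'_f = 54.47 + 52.685 = 107.16 kPa.
σ'_f = 107.16 ≤ σ'_p = 165 kPa, so the clay remains overconsolidated and only the recompression index applies:
S_c = C_r·H/(1+e₀)·log₁₀(σ'_f/σ'_0) = 0.071×6.2/1.63×log₁₀(107.16/54.47)
    = 0.27006 × 0.29388 = 0.07937 m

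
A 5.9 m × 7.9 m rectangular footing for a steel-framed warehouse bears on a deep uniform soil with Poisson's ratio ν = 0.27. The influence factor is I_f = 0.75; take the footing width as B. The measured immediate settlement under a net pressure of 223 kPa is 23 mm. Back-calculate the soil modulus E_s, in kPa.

E_s ≈ 39800 kPa

S_e = q·B·(1−ν²)/E_s · I_f  ⇒  E_s = q·B·(1−ν²)·I_f / S_e.
E_s = 223 × 5.9 × 0.9271 × 0.75 / 0.023 = 39780 kPa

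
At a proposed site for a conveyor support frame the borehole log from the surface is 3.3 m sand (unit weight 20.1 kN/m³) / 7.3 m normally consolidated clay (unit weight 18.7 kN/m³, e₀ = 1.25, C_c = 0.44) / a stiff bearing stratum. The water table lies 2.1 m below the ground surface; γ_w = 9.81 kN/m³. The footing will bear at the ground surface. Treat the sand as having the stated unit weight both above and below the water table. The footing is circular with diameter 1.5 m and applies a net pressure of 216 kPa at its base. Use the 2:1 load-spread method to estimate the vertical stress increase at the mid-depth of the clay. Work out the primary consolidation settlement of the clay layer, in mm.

Mid-depth of clay below the ground surface: z = 3.3 + 7.3/2 = 6.95 m.
Total vertical stress at mid-clay: σ_v = 20.1×3.3 + 18.7×3.65 = 134.58 kPa.
Pore pressure: u = 9.81×(6.95 − 2.1) = 47.578 kPa.
Initial effective stress: σ'_0 = σ_v − u = 134.58 − 47.578 = 87.002 kPa.
Stress increase at mid-clay by the 2:1 spreading method:
Δσ ≈ qD²/(D+z)² = 216×1.5²/(1.5+6.95)² = 6.8065 kPa
Final effective stress: σ'_f = σ'_0 + Δσ = 87.002 + 6.8065 = 93.808 kPa.
Normally consolidated clay, so the full stress increment lies on the virgin compression line:
S_c = C_c·H/(1+e₀)·log₁₀(σ'_f/σ'_0) = 0.44×7.3/(1+1.25)×log₁₀(93.808/87.002)
    = 1.4276 × 0.032711 = 0.0467 m

S_c ≈ 46.7 mm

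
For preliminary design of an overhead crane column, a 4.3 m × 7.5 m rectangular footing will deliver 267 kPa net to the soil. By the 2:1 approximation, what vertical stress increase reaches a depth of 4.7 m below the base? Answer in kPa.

Δσ_z ≈ 78.4 kPa

By the 2:1 method the load spreads at 1 horizontal : 2 vertical, so at depth z the loaded area has grown by z in each plan dimension:
Δσ = qBL/((B+z)(L+z)) = 267×4.3×7.5/((4.3+4.7)(7.5+4.7)) = 78.422 kPa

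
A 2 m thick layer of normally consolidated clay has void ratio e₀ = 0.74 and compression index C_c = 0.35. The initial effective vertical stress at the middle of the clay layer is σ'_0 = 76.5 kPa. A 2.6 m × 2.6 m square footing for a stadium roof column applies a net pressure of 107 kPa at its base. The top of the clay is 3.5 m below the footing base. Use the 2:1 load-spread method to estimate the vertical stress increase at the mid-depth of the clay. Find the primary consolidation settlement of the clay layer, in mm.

S_c ≈ 30 mm

Mid-depth of clay below the footing base: z = 3.5 + 2/2 = 4.5 m.
Stress increase at mid-clay by the 2:1 spreading method:
Δσ = qBL/((B+z)(L+z)) = 107×2.6×2.6/((2.6+4.5)(2.6+4.5)) = 14.349 kPa
Final effective stress: σ'_f = σ'_0 + Δσ = 76.5 + 14.349 = 90.849 kPa.
Normally consolidated clay, so the full stress increment lies on the virgin compression line:
S_c = C_c·H/(1+e₀)·log₁₀(σ'_f/σ'_0) = 0.35×2/(1+0.74)×log₁₀(90.849/76.5)
    = 0.4023 × 0.074659 = 0.03004 m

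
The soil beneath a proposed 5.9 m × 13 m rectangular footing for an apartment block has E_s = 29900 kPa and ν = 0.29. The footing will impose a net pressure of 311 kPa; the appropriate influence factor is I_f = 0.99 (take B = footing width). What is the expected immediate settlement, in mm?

S_e ≈ 55.6 mm

Immediate (elastic) settlement: S_e = q·B·(1−ν²)/E_s · I_f.
S_e = 311 × 5.9 × (1 − 0.29²) / 29900 × 0.99
    = 311 × 5.9 × 0.9159 / 29900 × 0.99
    = 0.05564 m = 55.64 mm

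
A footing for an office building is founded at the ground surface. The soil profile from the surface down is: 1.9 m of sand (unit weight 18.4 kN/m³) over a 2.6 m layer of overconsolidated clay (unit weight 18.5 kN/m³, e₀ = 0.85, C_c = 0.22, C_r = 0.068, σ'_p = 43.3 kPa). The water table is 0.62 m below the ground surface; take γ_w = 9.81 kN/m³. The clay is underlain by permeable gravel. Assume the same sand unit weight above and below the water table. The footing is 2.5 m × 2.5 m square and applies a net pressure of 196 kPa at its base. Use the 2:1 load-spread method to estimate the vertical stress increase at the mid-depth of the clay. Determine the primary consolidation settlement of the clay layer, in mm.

S_c ≈ 77.6 mm

Mid-depth of clay below the ground surface: z = 1.9 + 2.6/2 = 3.2 m.
Total vertical stress at mid-clay: σ_v = 18.4×1.9 + 18.5×1.3 = 59.01 kPa.
Pore pressure: u = 9.81×(3.2 − 0.62) = 25.31 kPa.
Initial effective stress: σ'_0 = σ_v − u = 59.01 − 25.31 = 33.7 kPa.
Stress increase at mid-clay by the 2:1 spreading method:
Δσ = qBL/((B+z)(L+z)) = 196×2.5×2.5/((2.5+3.2)(2.5+3.2)) = 37.704 kPa
Final effective stress: σ'_f = 33.7 + 37.704 = 71.404 kPa.
σ'_f = 71.404 > σ'_p = 43.3 kPa, so the stress path crosses the preconsolidation pressure — recompression up to σ'_p, then virgin compression beyond:
S_c = H/(1+e₀)·[C_r·log₁₀(σ'_p/σ'_0) + C_c·log₁₀(σ'_f/σ'_p)]
    = 2.6/1.85 × [0.068×log₁₀(43.3/33.7) + 0.22×log₁₀(71.404/43.3)]
    = 1.4054 × [0.0074023 + 0.047792] = 0.07757 m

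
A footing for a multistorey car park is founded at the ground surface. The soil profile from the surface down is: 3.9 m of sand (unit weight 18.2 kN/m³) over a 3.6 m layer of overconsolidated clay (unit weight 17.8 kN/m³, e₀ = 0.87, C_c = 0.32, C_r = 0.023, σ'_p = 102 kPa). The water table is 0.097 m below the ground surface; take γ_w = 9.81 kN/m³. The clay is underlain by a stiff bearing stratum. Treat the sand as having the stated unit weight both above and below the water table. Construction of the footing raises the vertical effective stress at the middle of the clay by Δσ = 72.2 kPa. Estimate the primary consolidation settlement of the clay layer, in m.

Mid-depth of clay below the ground surface: z = 3.9 + 3.6/2 = 5.7 m.
Total vertical stress at mid-clay: σ_v = 18.2×3.9 + 17.8×1.8 = 103.02 kPa.
Pore pressure: u = 9.81×(5.7 − 0.097) = 54.965 kPa.
Initial effective stress: σ'_0 = σ_v − u = 103.02 − 54.965 = 48.055 kPa.
Final effective stress: σ'_f = 48.055 + 72.2 = 120.25 kPa.
σ'_f = 120.25 > σ'_p = 102 kPa, so the stress path crosses the preconsolidation pressure — recompression up to σ'_p, then virgin compression beyond:
S_c = H/(1+e₀)·[C_r·log₁₀(σ'_p/σ'_0) + C_c·log₁₀(σ'_f/σ'_p)]
    = 3.6/1.87 × [0.023×log₁₀(102/48.055) + 0.32×log₁₀(120.25/102)]
    = 1.9251 × [0.0075178 + 0.022875] = 0.05851 m

S_c ≈ 0.0585 m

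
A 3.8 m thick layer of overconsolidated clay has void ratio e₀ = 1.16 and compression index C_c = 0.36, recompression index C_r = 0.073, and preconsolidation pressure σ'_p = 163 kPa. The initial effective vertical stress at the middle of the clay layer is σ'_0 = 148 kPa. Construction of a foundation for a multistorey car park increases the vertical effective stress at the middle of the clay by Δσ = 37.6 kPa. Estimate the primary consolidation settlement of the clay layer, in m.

S_c ≈ 0.0411 m

Final effective stress: σ'_f = 148 + 37.6 = 185.6 kPa.
σ'_f = 185.6 > σ'_p = 163 kPa, so the stress path crosses the preconsolidation pressure — recompression up to σ'_p, then virgin compression beyond:
S_c = H/(1+e₀)·[C_r·log₁₀(σ'_p/σ'_0) + C_c·log₁₀(σ'_f/σ'_p)]
    = 3.8/2.16 × [0.073×log₁₀(163/148) + 0.36×log₁₀(185.6/163)]
    = 1.7593 × [0.0030606 + 0.020301] = 0.0411 m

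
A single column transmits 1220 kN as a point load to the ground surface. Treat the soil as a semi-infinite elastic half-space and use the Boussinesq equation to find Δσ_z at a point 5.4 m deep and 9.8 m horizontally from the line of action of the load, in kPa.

Δσ_z ≈ 0.523 kPa

Boussinesq vertical stress below a point load on an elastic half-space:
Δσ_z = 3P/(2πz²) · [1 + (r/z)²]^(−5/2)
r/z = 9.8/5.4 = 1.8148; [1+(r/z)²]^(−5/2) = 0.026179.
Δσ_z = 3×1220/(2π×5.4²) × 0.026179 = 19.976 × 0.026179 = 0.523 kPa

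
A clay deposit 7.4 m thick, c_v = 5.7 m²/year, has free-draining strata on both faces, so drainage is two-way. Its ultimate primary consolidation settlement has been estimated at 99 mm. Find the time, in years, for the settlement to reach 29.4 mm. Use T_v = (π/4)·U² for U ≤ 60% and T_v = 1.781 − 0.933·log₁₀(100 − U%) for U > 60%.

t ≈ 0.166 years

Drainage path length: H_d = H/2 = 3.7 m (double drainage).
U = S(t)/S_ult = 29.4/99 = 0.297.
U ≤ 60%: T_v = (π/4)·U² = (π/4)×0.29697² = 0.069265.
t = T_v·H_d²/c_v = 0.069265×3.7²/5.7 = 0.1664 years.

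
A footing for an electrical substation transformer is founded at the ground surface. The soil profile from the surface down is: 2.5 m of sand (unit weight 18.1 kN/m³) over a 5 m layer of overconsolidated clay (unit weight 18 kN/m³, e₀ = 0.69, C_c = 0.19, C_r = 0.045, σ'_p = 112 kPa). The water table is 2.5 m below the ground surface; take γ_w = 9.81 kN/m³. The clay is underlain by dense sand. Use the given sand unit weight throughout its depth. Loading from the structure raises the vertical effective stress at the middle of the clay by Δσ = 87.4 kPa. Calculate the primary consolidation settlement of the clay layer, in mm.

Mid-depth of clay below the ground surface: z = 2.5 + 5/2 = 5 m.
Total vertical stress at mid-clay: σ_v = 18.1×2.5 + 18×2.5 = 90.25 kPa.
Pore pressure: u = 9.81×(5 − 2.5) = 24.525 kPa.
Initial effective stress: σ'_0 = σ_v − u = 90.25 − 24.525 = 65.725 kPa.
Final effective stress: σ'_f = 65.725 + 87.4 = 153.12 kPa.
σ'_f = 153.12 > σ'_p = 112 kPa, so the stress path crosses the preconsolidation pressure — recompression up to σ'_p, then virgin compression beyond:
S_c = H/(1+e₀)·[C_r·log₁₀(σ'_p/σ'_0) + C_c·log₁₀(σ'_f/σ'_p)]
    = 5/1.69 × [0.045×log₁₀(112/65.725) + 0.19×log₁₀(153.12/112)]
    = 2.9586 × [0.010417 + 0.025805] = 0.1072 m

S_c ≈ 107 mm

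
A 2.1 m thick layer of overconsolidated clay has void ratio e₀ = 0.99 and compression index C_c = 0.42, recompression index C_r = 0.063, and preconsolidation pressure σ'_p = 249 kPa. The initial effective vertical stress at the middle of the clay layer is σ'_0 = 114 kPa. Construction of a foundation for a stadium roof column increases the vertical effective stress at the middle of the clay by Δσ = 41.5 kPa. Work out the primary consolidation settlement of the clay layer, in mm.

S_c ≈ 8.96 mm

Final effective stress: σ'_f = 114 + 41.5 = 155.5 kPa.
σ'_f = 155.5 ≤ σ'_p = 249 kPa, so the clay remains overconsolidated and only the recompression index applies:
S_c = C_r·H/(1+e₀)·log₁₀(σ'_f/σ'_0) = 0.063×2.1/1.99×log₁₀(155.5/114)
    = 0.066484 × 0.13483 = 0.008964 m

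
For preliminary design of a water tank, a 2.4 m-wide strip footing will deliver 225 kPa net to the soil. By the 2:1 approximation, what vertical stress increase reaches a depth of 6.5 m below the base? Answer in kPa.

Δσ_z ≈ 60.7 kPa

By the 2:1 method the load spreads at 1 horizontal : 2 vertical, so at depth z the loaded area has grown by z in each plan dimension:
Δσ = qB/(B+z) = 225×2.4/(2.4+6.5) = 60.674 kPa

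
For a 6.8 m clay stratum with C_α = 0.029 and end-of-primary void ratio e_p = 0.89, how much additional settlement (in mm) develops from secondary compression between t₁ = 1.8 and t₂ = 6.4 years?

S_s ≈ 57.5 mm

Secondary compression: S_s = C_α·H/(1+e_p)·log₁₀(t₂/t₁)
S_s = 0.029×6.8/(1+0.89)×log₁₀(6.4/1.8)
    = 0.1043 × 0.5509 = 0.05748 m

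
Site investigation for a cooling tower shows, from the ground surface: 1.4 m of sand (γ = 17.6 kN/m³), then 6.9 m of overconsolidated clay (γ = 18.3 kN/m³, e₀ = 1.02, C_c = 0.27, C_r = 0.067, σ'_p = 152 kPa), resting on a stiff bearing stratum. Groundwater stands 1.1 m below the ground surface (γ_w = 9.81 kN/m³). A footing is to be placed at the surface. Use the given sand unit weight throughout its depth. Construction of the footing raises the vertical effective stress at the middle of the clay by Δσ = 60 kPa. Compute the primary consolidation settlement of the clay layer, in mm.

Mid-depth of clay below the ground surface: z = 1.4 + 6.9/2 = 4.85 m.
Total vertical stress at mid-clay: σ_v = 17.6×1.4 + 18.3×3.45 = 87.775 kPa.
Pore pressure: u = 9.81×(4.85 − 1.1) = 36.788 kPa.
Initial effective stress: σ'_0 = σ_v − u = 87.775 − 36.788 = 50.987 kPa.
Final effective stress: σ'_f = 50.987 + 60 = 110.99 kPa.
σ'_f = 110.99 ≤ σ'_p = 152 kPa, so the clay remains overconsolidated and only the recompression index applies:
S_c = C_r·H/(1+e₀)·log₁₀(σ'_f/σ'_0) = 0.067×6.9/2.02×log₁₀(110.99/50.987)
    = 0.22886 × 0.33782 = 0.07731 m

S_c ≈ 77.3 mm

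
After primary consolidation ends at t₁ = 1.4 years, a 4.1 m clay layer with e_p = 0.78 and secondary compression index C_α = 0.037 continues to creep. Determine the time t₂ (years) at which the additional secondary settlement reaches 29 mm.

t₂ ≈ 3.06 years

S_s = C_α·H/(1+e_p)·log₁₀(t₂/t₁) ⇒ log₁₀(t₂/t₁) = S_s·(1+e_p)/(C_α·H).
log₁₀(t₂/t₁) = 0.029 × (1+0.78) / (0.037×4.1) = 0.3403
t₂ = t₁ × 10^0.3403 = 1.4 × 2.189 = 3.065 years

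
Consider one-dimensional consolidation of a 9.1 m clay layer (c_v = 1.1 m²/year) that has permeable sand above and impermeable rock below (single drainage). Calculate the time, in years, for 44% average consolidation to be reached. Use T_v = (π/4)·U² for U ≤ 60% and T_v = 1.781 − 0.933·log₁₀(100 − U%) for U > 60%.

Drainage path length: H_d = H = 9.1 m (single drainage).
U ≤ 60%: T_v = (π/4)·U² = (π/4)×0.44² = 0.15205.
t = T_v·H_d²/c_v = 0.15205×9.1²/1.1 = 11.45 years.

t ≈ 11.4 years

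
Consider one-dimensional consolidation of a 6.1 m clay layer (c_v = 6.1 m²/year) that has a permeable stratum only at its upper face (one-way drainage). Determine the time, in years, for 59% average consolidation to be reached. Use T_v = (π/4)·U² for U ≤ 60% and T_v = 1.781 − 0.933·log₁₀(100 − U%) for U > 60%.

t ≈ 1.67 years

Drainage path length: H_d = H = 6.1 m (single drainage).
U ≤ 60%: T_v = (π/4)·U² = (π/4)×0.59² = 0.2734.
t = T_v·H_d²/c_v = 0.2734×6.1²/6.1 = 1.668 years.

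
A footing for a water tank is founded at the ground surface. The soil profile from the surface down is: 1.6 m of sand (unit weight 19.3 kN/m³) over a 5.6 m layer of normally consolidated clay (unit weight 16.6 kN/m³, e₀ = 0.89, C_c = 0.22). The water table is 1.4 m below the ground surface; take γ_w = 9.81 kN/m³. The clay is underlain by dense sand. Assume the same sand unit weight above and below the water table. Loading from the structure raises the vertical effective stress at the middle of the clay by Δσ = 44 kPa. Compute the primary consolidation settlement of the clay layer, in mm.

Mid-depth of clay below the ground surface: z = 1.6 + 5.6/2 = 4.4 m.
Total vertical stress at mid-clay: σ_v = 19.3×1.6 + 16.6×2.8 = 77.36 kPa.
Pore pressure: u = 9.81×(4.4 − 1.4) = 29.43 kPa.
Initial effective stress: σ'_0 = σ_v − u = 77.36 − 29.43 = 47.93 kPa.
Final effective stress: σ'_f = σ'_0 + Δσ = 47.93 + 44 = 91.93 kPa.
Normally consolidated clay, so the full stress increment lies on the virgin compression line:
S_c = C_c·H/(1+e₀)·log₁₀(σ'_f/σ'_0) = 0.22×5.6/(1+0.89)×log₁₀(91.93/47.93)
    = 0.65185 × 0.28285 = 0.1844 m

S_c ≈ 184 mm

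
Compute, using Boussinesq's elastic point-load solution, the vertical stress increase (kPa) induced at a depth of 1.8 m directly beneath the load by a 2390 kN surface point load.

Δσ_z ≈ 352 kPa

Boussinesq vertical stress below a point load on an elastic half-space:
Δσ_z = 3P/(2πz²) · [1 + (r/z)²]^(−5/2)
r/z = 0/1.8 = 0; [1+(r/z)²]^(−5/2) = 1.
Δσ_z = 3×2390/(2π×1.8²) × 1 = 352.2 × 1 = 352.2 kPa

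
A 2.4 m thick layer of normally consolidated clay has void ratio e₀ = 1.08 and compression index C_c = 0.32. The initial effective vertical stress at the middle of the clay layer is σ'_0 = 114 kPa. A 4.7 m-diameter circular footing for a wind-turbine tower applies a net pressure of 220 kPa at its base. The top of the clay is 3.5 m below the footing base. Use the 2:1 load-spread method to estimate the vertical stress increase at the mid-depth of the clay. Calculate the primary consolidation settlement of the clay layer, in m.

S_c ≈ 0.0631 m

Mid-depth of clay below the footing base: z = 3.5 + 2.4/2 = 4.7 m.
Stress increase at mid-clay by the 2:1 spreading method:
Δσ ≈ qD²/(D+z)² = 220×4.7²/(4.7+4.7)² = 55 kPa
Final effective stress: σ'_f = σ'_0 + Δσ = 114 + 55 = 169 kPa.
Normally consolidated clay, so the full stress increment lies on the virgin compression line:
S_c = C_c·H/(1+e₀)·log₁₀(σ'_f/σ'_0) = 0.32×2.4/(1+1.08)×log₁₀(169/114)
    = 0.36923 × 0.17098 = 0.06313 m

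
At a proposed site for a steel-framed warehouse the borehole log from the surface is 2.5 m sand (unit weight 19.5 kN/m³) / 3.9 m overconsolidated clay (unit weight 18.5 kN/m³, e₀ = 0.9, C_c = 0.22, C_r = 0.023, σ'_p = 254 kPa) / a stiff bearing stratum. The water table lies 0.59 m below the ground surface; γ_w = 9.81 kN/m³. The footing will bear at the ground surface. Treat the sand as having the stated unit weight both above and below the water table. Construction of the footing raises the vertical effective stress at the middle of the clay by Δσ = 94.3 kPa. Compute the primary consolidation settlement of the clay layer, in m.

S_c ≈ 0.0226 m

Mid-depth of clay below the ground surface: z = 2.5 + 3.9/2 = 4.45 m.
Total vertical stress at mid-clay: σ_v = 19.5×2.5 + 18.5×1.95 = 84.825 kPa.
Pore pressure: u = 9.81×(4.45 − 0.59) = 37.867 kPa.
Initial effective stress: σ'_0 = σ_v − u = 84.825 − 37.867 = 46.958 kPa.
Final effective stress: σ'_f = 46.958 + 94.3 = 141.26 kPa.
σ'_f = 141.26 ≤ σ'_p = 254 kPa, so the clay remains overconsolidated and only the recompression index applies:
S_c = C_r·H/(1+e₀)·log₁₀(σ'_f/σ'_0) = 0.023×3.9/1.9×log₁₀(141.26/46.958)
    = 0.04721 × 0.47831 = 0.02258 m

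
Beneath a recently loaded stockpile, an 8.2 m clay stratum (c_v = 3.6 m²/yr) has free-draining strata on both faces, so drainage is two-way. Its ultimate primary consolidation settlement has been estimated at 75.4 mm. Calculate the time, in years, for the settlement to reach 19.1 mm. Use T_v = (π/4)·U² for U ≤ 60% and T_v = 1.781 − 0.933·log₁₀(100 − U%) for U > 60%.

t ≈ 0.235 years

Drainage path length: H_d = H/2 = 4.1 m (double drainage).
U = S(t)/S_ult = 19.1/75.4 = 0.2533.
U ≤ 60%: T_v = (π/4)·U² = (π/4)×0.25332² = 0.050398.
t = T_v·H_d²/c_v = 0.050398×4.1²/3.6 = 0.2353 years.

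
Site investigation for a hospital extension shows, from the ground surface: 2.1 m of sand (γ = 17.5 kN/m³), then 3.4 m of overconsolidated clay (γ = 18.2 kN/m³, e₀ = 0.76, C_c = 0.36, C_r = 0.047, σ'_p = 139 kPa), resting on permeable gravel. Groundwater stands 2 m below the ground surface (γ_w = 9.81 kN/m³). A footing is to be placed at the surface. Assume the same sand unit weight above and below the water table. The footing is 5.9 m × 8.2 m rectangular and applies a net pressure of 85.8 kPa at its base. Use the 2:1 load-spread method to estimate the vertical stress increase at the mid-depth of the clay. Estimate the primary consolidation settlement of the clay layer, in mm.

S_c ≈ 21.2 mm

Mid-depth of clay below the ground surface: z = 2.1 + 3.4/2 = 3.8 m.
Total vertical stress at mid-clay: σ_v = 17.5×2.1 + 18.2×1.7 = 67.69 kPa.
Pore pressure: u = 9.81×(3.8 − 2) = 17.658 kPa.
Initial effective stress: σ'_0 = σ_v − u = 67.69 − 17.658 = 50.032 kPa.
Stress increase at mid-clay by the 2:1 spreading method:
Δσ = qBL/((B+z)(L+z)) = 85.8×5.9×8.2/((5.9+3.8)(8.2+3.8)) = 35.662 kPa
Final effective stress: σ'_f = 50.032 + 35.662 = 85.694 kPa.
σ'_f = 85.694 ≤ σ'_p = 139 kPa, so the clay remains overconsolidated and only the recompression index applies:
S_c = C_r·H/(1+e₀)·log₁₀(σ'_f/σ'_0) = 0.047×3.4/1.76×log₁₀(85.694/50.032)
    = 0.090795 × 0.2337 = 0.02122 m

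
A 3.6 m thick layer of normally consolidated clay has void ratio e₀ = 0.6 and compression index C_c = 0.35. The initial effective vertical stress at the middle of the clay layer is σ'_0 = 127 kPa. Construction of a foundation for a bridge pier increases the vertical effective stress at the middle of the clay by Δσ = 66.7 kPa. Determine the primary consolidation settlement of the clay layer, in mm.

S_c ≈ 144 mm

Final effective stress: σ'_f = σ'_0 + Δσ = 127 + 66.7 = 193.7 kPa.
Normally consolidated clay, so the full stress increment lies on the virgin compression line:
S_c = C_c·H/(1+e₀)·log₁₀(σ'_f/σ'_0) = 0.35×3.6/(1+0.6)×log₁₀(193.7/127)
    = 0.7875 × 0.18333 = 0.1444 m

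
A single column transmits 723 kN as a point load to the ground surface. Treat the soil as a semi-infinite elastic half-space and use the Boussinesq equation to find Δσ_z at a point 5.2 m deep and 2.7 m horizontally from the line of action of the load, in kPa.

Boussinesq vertical stress below a point load on an elastic half-space:
Δσ_z = 3P/(2πz²) · [1 + (r/z)²]^(−5/2)
r/z = 2.7/5.2 = 0.51923; [1+(r/z)²]^(−5/2) = 0.55059.
Δσ_z = 3×723/(2π×5.2²) × 0.55059 = 12.767 × 0.55059 = 7.029 kPa

Δσ_z ≈ 7.03 kPa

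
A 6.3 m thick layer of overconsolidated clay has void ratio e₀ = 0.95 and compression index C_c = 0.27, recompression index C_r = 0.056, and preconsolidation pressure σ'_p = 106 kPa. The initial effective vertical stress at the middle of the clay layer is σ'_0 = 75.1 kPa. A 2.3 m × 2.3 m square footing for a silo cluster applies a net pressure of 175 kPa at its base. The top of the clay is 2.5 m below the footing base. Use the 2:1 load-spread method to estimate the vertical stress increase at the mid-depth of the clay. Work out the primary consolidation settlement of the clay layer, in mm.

Mid-depth of clay below the footing base: z = 2.5 + 6.3/2 = 5.65 m.
Stress increase at mid-clay by the 2:1 spreading method:
Δσ = qBL/((B+z)(L+z)) = 175×2.3×2.3/((2.3+5.65)(2.3+5.65)) = 14.647 kPa
Final effective stress: σ'_f = 75.1 + 14.647 = 89.747 kPa.
σ'_f = 89.747 ≤ σ'_p = 106 kPa, so the clay remains overconsolidated and only the recompression index applies:
S_c = C_r·H/(1+e₀)·log₁₀(σ'_f/σ'_0) = 0.056×6.3/1.95×log₁₀(89.747/75.1)
    = 0.18092 × 0.07738 = 0.014 m

S_c ≈ 14 mm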